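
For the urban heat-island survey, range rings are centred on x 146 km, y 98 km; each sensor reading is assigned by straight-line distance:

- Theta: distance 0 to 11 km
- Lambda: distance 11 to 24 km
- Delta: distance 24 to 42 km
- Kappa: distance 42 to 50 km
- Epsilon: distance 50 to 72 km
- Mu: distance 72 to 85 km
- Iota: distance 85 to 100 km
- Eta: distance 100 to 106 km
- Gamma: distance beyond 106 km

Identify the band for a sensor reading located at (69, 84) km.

Distance = √((69−146)² + (84−98)²) = √(5929.000 + 196.000) = 78.262 km.
72 ≤ 78.262 < 85 → Mu.

Mu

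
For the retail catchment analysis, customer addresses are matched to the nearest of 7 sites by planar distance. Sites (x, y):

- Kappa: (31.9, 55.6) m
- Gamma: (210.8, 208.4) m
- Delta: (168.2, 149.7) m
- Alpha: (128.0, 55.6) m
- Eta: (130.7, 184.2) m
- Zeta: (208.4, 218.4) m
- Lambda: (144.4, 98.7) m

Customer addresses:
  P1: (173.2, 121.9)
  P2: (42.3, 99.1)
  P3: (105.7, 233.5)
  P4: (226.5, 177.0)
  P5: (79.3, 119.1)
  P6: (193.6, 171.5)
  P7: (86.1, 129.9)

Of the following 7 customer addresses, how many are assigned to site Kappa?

1

P1 → Delta
P2 → Kappa
P3 → Eta
P4 → Gamma
P5 → Lambda
P6 → Delta
P7 → Lambda
1 of the 7 goes to Kappa.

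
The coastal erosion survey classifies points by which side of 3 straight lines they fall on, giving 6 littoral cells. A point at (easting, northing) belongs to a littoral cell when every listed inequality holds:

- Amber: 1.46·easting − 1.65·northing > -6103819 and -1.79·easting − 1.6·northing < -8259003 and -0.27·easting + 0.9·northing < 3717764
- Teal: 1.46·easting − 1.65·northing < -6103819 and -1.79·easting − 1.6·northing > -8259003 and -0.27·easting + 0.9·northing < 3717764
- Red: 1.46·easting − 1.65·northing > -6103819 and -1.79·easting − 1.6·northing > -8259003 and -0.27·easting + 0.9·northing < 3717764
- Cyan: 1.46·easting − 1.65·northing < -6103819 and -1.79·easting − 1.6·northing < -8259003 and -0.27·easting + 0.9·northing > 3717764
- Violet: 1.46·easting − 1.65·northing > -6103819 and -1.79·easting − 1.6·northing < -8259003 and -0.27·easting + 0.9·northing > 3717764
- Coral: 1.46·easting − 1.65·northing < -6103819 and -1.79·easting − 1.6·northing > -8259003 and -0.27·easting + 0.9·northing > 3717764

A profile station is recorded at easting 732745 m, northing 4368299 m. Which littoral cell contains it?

Cyan

1.46·732745 − 1.65·4368299 = -6137885.650, which is < -6103819
-1.79·732745 − 1.6·4368299 = -8300891.950, which is < -8259003
-0.27·732745 + 0.9·4368299 = 3733627.950, which is > 3717764
This sign pattern matches Cyan.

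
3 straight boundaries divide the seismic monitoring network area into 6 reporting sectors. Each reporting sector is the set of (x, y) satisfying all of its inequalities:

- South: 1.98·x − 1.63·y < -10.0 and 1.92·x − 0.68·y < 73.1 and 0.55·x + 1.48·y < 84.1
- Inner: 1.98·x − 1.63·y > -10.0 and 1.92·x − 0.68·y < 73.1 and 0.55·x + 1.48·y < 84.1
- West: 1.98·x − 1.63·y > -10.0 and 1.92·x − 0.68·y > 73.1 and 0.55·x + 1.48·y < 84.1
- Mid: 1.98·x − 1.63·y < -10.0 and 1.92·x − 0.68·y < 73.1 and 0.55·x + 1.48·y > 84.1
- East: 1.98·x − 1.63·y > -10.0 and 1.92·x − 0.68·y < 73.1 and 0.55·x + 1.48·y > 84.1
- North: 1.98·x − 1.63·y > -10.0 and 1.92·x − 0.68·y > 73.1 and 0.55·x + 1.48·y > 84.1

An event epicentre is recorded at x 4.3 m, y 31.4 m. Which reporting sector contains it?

South

1.98·4.3 − 1.63·31.4 = -42.668, which is < -10.0
1.92·4.3 − 0.68·31.4 = -13.096, which is < 73.1
0.55·4.3 + 1.48·31.4 = 48.837, which is < 84.1
This sign pattern matches South.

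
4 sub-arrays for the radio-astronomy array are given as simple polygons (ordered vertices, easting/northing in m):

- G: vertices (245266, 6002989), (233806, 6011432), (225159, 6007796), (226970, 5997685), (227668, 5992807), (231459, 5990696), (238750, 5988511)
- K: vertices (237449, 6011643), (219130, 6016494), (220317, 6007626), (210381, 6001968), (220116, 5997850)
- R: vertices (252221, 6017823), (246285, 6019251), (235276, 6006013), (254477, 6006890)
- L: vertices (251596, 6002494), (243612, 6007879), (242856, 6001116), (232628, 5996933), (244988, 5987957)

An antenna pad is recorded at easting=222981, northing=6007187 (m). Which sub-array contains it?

K

Cast a ray rightward from (222981, 6007187). For each polygon, the edges (by vertex number in listed order) whose endpoints lie on opposite sides of northing = 6007187, where each meets that height, and whether that is right or left of the point:
G: 1–2 at easting≈239567.9 (right), 3–4 at easting≈225268.1 (right) → 2 crossings.
K: 3–4 at easting≈219546.1 (left), 5–1 at easting≈231849.4 (right) → 1 crossing.
R: 2–3 at easting≈236252.3 (right), 4–1 at easting≈254415.7 (right) → 2 crossings.
L: 1–2 at easting≈244638.0 (right), 2–3 at easting≈243534.6 (right) → 2 crossings.
Only K has an odd count, so the point is inside K.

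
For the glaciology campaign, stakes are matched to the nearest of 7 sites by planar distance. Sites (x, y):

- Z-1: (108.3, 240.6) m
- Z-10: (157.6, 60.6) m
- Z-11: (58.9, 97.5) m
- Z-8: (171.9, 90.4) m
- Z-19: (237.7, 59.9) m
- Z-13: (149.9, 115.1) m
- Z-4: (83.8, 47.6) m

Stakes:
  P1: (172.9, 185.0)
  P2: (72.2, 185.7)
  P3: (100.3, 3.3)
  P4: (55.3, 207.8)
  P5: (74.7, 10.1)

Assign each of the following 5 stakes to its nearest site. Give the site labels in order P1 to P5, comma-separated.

Z-13, Z-1, Z-4, Z-1, Z-4

P1 → Z-13 (d²=5415.01)
P2 → Z-1 (d²=4317.22)
P3 → Z-4 (d²=2234.74)
P4 → Z-1 (d²=3884.84)
P5 → Z-4 (d²=1489.06)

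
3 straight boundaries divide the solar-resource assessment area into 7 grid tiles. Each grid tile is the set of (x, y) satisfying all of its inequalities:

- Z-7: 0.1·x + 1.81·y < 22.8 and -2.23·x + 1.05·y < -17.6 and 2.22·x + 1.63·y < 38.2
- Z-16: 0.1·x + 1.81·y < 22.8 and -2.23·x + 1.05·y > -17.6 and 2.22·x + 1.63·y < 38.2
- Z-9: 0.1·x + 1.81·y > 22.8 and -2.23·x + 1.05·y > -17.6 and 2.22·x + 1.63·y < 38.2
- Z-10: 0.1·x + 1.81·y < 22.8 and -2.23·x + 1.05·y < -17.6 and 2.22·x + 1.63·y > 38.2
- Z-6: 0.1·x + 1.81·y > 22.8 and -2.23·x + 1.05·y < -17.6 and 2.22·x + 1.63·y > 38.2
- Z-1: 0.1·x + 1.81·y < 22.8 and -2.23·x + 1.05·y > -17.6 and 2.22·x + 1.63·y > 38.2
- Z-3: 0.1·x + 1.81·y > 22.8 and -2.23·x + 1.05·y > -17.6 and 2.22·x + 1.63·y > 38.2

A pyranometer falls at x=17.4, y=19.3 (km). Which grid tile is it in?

Z-6

0.1·17.4 + 1.81·19.3 = 36.673, which is > 22.8
-2.23·17.4 + 1.05·19.3 = -18.537, which is < -17.6
2.22·17.4 + 1.63·19.3 = 70.087, which is > 38.2
This sign pattern matches Z-6.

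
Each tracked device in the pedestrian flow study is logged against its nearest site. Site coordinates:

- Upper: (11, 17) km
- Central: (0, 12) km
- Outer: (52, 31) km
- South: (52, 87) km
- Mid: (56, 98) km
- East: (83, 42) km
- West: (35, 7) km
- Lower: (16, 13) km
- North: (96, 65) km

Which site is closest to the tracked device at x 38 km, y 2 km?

Squared distances to each site:
Upper: 954.000; Central: 1544.000; Outer: 1037.000; South: 7421.000; Mid: 9540.000; East: 3625.000; West: 34.000; Lower: 605.000; North: 7333.000.
Minimum at West.

West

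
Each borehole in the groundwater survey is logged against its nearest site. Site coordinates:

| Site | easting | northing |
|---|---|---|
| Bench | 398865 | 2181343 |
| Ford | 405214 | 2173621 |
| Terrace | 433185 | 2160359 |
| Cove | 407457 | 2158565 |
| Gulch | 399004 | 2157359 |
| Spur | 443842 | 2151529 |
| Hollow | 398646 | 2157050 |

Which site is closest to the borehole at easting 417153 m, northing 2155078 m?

Squared distances to each site:
Bench: 1024301169.000; Ford: 486382570.000; Terrace: 284913985.000; Cove: 106171585.000; Gulch: 334589162.000; Spur: 724898122.000; Hollow: 346397833.000.
Minimum at Cove.

Cove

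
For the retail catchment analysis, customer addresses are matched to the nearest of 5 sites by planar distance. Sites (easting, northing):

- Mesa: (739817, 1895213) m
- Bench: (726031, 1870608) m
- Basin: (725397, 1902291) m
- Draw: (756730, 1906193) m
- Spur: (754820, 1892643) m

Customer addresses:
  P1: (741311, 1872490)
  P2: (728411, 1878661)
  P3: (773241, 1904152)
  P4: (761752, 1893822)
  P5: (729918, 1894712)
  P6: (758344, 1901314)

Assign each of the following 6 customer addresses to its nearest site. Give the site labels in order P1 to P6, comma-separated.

Bench, Bench, Draw, Spur, Basin, Draw

P1 → Bench (d²=237020324.00)
P2 → Bench (d²=70515209.00)
P3 → Draw (d²=276778802.00)
P4 → Spur (d²=49442665.00)
P5 → Basin (d²=77880682.00)
P6 → Draw (d²=26409637.00)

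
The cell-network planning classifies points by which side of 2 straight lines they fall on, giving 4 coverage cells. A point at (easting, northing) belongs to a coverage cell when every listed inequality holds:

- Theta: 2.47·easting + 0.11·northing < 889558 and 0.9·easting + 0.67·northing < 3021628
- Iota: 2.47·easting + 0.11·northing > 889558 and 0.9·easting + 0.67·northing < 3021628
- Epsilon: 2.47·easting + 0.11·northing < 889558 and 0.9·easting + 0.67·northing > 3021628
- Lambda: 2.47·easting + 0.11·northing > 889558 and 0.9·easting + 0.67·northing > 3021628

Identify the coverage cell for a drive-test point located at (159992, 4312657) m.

2.47·159992 + 0.11·4312657 = 869572.510, which is < 889558
0.9·159992 + 0.67·4312657 = 3033472.990, which is > 3021628
This sign pattern matches Epsilon.

Epsilon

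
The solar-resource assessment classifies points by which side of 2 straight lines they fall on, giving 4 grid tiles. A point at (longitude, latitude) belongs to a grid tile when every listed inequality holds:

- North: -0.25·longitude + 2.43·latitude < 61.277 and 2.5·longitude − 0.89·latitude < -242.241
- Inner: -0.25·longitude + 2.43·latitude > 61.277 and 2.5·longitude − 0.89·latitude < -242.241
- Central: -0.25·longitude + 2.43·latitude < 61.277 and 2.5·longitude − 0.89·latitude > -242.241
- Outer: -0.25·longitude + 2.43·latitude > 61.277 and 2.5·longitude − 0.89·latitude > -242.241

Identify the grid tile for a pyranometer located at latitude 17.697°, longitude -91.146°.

-0.25·-91.146 + 2.43·17.697 = 65.790, which is > 61.277
2.5·-91.146 − 0.89·17.697 = -243.615, which is < -242.241
This sign pattern matches Inner.

Inner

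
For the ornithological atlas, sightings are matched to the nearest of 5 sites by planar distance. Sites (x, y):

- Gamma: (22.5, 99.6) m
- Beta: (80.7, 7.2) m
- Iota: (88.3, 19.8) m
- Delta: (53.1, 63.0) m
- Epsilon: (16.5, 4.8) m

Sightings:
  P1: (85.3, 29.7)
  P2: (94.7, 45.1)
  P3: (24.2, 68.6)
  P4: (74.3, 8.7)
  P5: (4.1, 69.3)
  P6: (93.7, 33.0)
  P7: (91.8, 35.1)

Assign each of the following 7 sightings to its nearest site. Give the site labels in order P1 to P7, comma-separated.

Iota, Iota, Delta, Beta, Gamma, Iota, Iota

P1 → Iota (d²=107.01)
P2 → Iota (d²=681.05)
P3 → Delta (d²=866.57)
P4 → Beta (d²=43.21)
P5 → Gamma (d²=1256.65)
P6 → Iota (d²=203.40)
P7 → Iota (d²=246.34)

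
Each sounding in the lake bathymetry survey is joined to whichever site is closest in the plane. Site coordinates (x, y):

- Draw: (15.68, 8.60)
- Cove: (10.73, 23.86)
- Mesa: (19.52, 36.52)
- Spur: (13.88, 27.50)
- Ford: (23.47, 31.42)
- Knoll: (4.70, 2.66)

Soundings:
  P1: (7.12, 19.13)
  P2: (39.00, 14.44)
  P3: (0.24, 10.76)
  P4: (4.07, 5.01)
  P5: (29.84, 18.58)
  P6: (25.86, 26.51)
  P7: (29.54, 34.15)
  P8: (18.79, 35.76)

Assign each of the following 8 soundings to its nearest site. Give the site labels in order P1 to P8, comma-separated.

P1 → Cove (d²=35.41)
P2 → Ford (d²=529.50)
P3 → Knoll (d²=85.50)
P4 → Knoll (d²=5.92)
P5 → Ford (d²=205.44)
P6 → Ford (d²=29.82)
P7 → Ford (d²=44.30)
P8 → Mesa (d²=1.11)

Cove, Ford, Knoll, Knoll, Ford, Ford, Ford, Mesa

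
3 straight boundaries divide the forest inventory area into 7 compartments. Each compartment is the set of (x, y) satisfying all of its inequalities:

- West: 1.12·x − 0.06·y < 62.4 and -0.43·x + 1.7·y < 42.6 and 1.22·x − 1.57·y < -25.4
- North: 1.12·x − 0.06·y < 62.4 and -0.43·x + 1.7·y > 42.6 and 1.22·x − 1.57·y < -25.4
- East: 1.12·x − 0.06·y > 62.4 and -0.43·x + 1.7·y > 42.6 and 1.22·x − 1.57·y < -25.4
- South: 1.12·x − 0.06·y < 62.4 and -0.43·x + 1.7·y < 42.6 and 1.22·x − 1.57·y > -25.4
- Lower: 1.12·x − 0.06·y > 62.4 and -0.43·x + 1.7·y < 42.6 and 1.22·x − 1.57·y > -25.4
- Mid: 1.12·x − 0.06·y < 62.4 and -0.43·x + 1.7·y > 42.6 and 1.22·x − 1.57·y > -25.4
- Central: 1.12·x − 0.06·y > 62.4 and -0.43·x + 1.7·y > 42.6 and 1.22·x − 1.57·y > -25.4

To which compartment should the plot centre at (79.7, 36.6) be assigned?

1.12·79.7 − 0.06·36.6 = 87.068, which is > 62.4
-0.43·79.7 + 1.7·36.6 = 27.949, which is < 42.6
1.22·79.7 − 1.57·36.6 = 39.772, which is > -25.4
This sign pattern matches Lower.

Lower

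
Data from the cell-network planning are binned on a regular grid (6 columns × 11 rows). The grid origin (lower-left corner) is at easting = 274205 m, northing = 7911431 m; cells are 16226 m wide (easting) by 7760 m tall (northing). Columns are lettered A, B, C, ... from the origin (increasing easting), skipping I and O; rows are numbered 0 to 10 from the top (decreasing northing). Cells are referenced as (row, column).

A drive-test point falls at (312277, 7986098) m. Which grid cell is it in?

(1, C)

Column index: ⌊(312277 − 274205) / 16226⌋ = ⌊2.346⌋ = 2 → column C
Row offset from origin: ⌊(7986098 − 7911431) / 7760⌋ = ⌊9.622⌋ = 9 → row 1 (counted from top)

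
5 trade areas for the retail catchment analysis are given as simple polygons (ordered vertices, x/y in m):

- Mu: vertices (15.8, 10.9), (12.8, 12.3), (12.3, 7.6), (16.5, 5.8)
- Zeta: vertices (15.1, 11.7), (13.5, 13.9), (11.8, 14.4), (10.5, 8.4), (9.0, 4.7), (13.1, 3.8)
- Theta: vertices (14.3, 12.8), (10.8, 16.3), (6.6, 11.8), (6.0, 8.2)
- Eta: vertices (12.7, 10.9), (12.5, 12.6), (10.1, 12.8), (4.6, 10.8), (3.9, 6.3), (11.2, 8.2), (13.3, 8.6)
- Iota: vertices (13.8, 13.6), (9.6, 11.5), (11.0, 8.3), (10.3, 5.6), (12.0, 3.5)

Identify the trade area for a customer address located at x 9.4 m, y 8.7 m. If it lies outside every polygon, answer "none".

Cast a ray rightward from (9.4, 8.7). For each polygon, the edges (by vertex number in listed order) whose endpoints lie on opposite sides of y = 8.7, where each meets that height, and whether that is right or left of the point:
Mu: 2–3 at x≈12.42 (right), 4–1 at x≈16.10 (right) → 2 crossings.
Zeta: 3–4 at x≈10.56 (right), 6–1 at x≈14.34 (right) → 2 crossings.
Theta: 3–4 at x≈6.08 (left), 4–1 at x≈6.90 (left) → 0 crossings.
Eta: 4–5 at x≈4.27 (left), 7–1 at x≈13.27 (right) → 1 crossing.
Iota: 2–3 at x≈10.83 (right), 5–1 at x≈12.93 (right) → 2 crossings.
Only Eta has an odd count, so the point is inside Eta.

Eta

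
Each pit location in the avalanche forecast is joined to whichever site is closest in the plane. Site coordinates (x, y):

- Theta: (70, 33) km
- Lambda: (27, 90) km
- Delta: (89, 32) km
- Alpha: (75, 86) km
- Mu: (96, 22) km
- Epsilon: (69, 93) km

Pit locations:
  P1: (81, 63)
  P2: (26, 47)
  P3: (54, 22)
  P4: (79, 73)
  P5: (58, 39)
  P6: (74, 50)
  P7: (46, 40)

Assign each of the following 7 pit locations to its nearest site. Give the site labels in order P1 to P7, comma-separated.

P1 → Alpha (d²=565.00)
P2 → Lambda (d²=1850.00)
P3 → Theta (d²=377.00)
P4 → Alpha (d²=185.00)
P5 → Theta (d²=180.00)
P6 → Theta (d²=305.00)
P7 → Theta (d²=625.00)

Alpha, Lambda, Theta, Alpha, Theta, Theta, Theta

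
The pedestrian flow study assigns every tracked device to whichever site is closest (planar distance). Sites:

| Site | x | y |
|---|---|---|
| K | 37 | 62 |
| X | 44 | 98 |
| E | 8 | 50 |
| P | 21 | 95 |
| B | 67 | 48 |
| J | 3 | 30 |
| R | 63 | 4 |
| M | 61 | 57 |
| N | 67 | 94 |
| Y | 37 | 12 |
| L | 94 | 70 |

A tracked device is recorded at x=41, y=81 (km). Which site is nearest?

Squared distances to each site:
K: 377.000; X: 298.000; E: 2050.000; P: 596.000; B: 1765.000; J: 4045.000; R: 6413.000; M: 976.000; N: 845.000; Y: 4777.000; L: 2930.000.
Minimum at X.

X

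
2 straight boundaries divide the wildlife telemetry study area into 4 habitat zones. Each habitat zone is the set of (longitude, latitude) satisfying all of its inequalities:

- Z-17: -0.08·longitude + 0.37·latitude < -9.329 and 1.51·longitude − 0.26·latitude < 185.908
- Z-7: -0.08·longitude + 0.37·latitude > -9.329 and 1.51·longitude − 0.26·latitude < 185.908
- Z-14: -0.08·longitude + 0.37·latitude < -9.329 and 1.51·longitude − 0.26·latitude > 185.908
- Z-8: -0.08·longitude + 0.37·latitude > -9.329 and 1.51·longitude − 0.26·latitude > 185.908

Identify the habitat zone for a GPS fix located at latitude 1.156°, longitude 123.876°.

Z-14

-0.08·123.876 + 0.37·1.156 = -9.482, which is < -9.329
1.51·123.876 − 0.26·1.156 = 186.752, which is > 185.908
This sign pattern matches Z-14.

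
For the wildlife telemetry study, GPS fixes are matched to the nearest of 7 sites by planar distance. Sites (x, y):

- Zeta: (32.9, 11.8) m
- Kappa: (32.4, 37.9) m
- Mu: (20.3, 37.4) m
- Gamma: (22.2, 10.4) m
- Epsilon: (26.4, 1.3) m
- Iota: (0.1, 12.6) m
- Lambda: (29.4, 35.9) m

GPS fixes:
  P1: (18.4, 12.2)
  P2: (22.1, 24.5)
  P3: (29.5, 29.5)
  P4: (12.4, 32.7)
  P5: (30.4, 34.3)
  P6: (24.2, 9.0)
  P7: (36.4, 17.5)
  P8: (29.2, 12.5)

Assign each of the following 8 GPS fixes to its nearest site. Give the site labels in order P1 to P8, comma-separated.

Gamma, Mu, Lambda, Mu, Lambda, Gamma, Zeta, Zeta

P1 → Gamma (d²=17.68)
P2 → Mu (d²=169.65)
P3 → Lambda (d²=40.97)
P4 → Mu (d²=84.50)
P5 → Lambda (d²=3.56)
P6 → Gamma (d²=5.96)
P7 → Zeta (d²=44.74)
P8 → Zeta (d²=14.18)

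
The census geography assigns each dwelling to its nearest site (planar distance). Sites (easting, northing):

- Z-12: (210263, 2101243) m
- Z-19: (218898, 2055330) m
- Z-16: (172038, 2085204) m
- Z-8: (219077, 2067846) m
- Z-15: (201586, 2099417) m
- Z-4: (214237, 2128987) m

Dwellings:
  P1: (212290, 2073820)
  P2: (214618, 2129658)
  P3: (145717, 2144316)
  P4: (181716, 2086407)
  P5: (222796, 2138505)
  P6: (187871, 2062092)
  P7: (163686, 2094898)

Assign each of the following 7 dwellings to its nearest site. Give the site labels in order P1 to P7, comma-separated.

Z-8, Z-4, Z-16, Z-16, Z-4, Z-16, Z-16

P1 → Z-8 (d²=81752045.00)
P2 → Z-4 (d²=595402.00)
P3 → Z-16 (d²=4187023585.00)
P4 → Z-16 (d²=95110893.00)
P5 → Z-4 (d²=163848805.00)
P6 → Z-16 (d²=784848433.00)
P7 → Z-16 (d²=163729540.00)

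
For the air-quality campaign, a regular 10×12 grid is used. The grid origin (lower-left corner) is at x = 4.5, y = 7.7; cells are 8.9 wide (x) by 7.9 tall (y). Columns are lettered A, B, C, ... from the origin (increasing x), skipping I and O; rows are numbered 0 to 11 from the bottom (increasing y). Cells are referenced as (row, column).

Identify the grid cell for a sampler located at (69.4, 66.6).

(7, H)

Column index: ⌊(69.4 − 4.5) / 8.9⌋ = ⌊7.292⌋ = 7 → column H
Row offset from origin: ⌊(66.6 − 7.7) / 7.9⌋ = ⌊7.456⌋ = 7 → row 7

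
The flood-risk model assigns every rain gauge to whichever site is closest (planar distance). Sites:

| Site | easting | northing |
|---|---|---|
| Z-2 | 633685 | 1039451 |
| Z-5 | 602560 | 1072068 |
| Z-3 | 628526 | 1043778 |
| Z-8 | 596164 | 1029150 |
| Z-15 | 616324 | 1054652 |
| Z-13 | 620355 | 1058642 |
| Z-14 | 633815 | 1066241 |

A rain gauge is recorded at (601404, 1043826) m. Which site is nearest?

Z-8

Squared distances to each site:
Z-2: 1061203586.000; Z-5: 798946900.000; Z-3: 735605188.000; Z-8: 242842576.000; Z-15: 339808676.000; Z-13: 578654257.000; Z-14: 1552905146.000.
Minimum at Z-8.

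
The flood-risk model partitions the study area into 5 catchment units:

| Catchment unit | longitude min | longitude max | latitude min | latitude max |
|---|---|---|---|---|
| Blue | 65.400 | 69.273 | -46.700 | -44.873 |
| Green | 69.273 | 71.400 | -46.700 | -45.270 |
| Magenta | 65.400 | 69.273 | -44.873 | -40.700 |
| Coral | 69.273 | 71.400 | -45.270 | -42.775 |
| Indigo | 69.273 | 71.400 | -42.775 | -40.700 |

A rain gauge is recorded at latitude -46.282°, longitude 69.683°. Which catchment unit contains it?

Green

The point has longitude = 69.683 and latitude = -46.282.
Only Green satisfies 69.273 ≤ longitude ≤ 71.400 and -46.700 ≤ latitude ≤ -45.270.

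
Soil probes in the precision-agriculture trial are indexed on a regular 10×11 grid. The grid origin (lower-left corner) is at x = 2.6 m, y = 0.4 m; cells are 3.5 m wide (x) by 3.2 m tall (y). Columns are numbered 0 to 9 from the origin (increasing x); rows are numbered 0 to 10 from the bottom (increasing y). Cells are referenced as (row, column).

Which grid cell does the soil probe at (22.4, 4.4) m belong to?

Column index: ⌊(22.4 − 2.6) / 3.5⌋ = ⌊5.657⌋ = 5
Row offset from origin: ⌊(4.4 − 0.4) / 3.2⌋ = ⌊1.250⌋ = 1 → row 1

(1, 5)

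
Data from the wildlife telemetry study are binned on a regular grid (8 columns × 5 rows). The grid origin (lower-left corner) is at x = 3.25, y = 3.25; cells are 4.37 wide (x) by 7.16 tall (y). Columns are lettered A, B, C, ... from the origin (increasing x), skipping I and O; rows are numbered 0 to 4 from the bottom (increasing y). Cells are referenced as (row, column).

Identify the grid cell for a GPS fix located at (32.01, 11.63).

(1, G)

Column index: ⌊(32.01 − 3.25) / 4.37⌋ = ⌊6.581⌋ = 6 → column G
Row offset from origin: ⌊(11.63 − 3.25) / 7.16⌋ = ⌊1.170⌋ = 1 → row 1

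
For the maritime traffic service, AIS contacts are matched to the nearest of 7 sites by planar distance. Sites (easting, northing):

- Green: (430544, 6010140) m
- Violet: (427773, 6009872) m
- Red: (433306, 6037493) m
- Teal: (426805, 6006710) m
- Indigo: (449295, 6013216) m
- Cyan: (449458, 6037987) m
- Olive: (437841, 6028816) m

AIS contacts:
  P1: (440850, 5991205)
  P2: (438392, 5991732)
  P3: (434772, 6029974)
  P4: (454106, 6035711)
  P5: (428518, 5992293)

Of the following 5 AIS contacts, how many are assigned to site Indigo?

P1 → Teal
P2 → Teal
P3 → Olive
P4 → Cyan
P5 → Teal
0 of the 5 go to Indigo.

0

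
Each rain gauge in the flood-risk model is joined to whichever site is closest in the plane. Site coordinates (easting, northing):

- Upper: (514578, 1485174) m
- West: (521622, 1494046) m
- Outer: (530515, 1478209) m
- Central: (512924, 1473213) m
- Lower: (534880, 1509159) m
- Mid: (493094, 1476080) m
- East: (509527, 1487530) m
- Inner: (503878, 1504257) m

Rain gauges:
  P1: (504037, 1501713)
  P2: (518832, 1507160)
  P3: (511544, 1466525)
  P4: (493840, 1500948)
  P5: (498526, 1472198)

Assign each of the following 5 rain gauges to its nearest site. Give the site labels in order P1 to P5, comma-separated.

P1 → Inner (d²=6497217.00)
P2 → West (d²=179761096.00)
P3 → Central (d²=46633744.00)
P4 → Inner (d²=111710925.00)
P5 → Mid (d²=44576548.00)

Inner, West, Central, Inner, Mid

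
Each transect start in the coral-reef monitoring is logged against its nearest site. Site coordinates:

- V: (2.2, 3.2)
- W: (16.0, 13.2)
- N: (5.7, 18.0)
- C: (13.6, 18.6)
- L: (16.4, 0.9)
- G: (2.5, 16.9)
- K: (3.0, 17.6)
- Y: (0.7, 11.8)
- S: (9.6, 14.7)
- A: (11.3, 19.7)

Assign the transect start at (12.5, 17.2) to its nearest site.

C

Squared distances to each site:
V: 302.090; W: 28.250; N: 46.880; C: 3.170; L: 280.900; G: 100.090; K: 90.410; Y: 168.400; S: 14.660; A: 7.690.
Minimum at C.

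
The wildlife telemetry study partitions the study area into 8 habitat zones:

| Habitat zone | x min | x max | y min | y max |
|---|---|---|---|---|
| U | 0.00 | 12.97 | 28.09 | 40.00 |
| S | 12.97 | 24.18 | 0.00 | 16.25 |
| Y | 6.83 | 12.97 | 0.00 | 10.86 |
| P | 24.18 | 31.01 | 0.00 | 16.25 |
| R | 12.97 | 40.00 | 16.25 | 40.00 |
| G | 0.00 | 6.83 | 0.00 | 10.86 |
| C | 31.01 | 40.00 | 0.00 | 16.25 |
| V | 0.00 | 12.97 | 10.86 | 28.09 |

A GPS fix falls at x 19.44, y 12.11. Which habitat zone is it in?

S

The point has x = 19.44 and y = 12.11.
Only S satisfies 12.97 ≤ x ≤ 24.18 and 0.00 ≤ y ≤ 16.25.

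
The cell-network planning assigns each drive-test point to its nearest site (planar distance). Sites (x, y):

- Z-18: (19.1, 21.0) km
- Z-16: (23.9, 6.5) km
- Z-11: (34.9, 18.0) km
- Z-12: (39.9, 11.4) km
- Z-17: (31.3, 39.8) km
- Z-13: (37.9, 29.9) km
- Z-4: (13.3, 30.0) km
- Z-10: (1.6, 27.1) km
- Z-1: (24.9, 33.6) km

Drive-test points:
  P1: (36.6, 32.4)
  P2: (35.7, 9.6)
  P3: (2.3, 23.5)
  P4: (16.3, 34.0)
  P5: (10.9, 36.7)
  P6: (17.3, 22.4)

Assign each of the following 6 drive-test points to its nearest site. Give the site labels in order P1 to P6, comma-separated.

P1 → Z-13 (d²=7.94)
P2 → Z-12 (d²=20.88)
P3 → Z-10 (d²=13.45)
P4 → Z-4 (d²=25.00)
P5 → Z-4 (d²=50.65)
P6 → Z-18 (d²=5.20)

Z-13, Z-12, Z-10, Z-4, Z-4, Z-18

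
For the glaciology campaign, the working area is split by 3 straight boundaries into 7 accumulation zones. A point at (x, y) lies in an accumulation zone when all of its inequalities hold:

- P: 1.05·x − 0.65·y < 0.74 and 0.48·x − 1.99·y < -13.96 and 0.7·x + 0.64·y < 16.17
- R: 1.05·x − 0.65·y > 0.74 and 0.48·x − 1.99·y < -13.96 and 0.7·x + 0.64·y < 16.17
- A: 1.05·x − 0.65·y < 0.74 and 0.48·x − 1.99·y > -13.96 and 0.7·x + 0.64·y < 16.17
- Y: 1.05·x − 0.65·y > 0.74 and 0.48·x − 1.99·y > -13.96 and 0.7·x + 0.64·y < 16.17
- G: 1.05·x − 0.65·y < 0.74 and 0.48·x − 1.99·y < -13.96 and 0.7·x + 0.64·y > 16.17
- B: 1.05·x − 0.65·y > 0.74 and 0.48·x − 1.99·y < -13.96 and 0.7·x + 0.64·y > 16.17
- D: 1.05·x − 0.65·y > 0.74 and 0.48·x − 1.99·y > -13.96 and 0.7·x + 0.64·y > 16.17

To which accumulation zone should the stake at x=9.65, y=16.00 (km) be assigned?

G

1.05·9.65 − 0.65·16.00 = -0.268, which is < 0.74
0.48·9.65 − 1.99·16.00 = -27.208, which is < -13.96
0.7·9.65 + 0.64·16.00 = 16.995, which is > 16.17
This sign pattern matches G.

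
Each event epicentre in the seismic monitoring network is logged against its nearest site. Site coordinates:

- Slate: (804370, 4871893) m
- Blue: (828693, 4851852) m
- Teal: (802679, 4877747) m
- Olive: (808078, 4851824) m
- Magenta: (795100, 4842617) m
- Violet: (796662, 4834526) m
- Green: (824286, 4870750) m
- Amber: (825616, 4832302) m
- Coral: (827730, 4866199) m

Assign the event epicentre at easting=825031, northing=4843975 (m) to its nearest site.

Squared distances to each site:
Slate: 1206291645.000; Blue: 75457373.000; Teal: 1640159888.000; Olive: 349011010.000; Magenta: 897708925.000; Violet: 894083762.000; Green: 717455650.000; Amber: 136601154.000; Coral: 501190777.000.
Minimum at Blue.

Blue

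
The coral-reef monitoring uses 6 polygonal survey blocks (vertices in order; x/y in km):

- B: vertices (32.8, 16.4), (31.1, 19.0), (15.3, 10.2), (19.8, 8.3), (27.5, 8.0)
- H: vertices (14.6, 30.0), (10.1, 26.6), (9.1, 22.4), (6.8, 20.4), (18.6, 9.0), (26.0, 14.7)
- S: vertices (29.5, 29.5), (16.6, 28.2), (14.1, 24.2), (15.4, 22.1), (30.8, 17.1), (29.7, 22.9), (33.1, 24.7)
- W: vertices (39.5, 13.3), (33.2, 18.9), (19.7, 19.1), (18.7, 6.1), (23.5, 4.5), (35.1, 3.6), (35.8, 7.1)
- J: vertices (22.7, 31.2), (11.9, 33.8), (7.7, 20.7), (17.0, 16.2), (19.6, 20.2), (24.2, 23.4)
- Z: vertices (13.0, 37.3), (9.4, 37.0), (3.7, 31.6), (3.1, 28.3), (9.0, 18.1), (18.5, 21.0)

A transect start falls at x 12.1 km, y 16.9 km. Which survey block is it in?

Cast a ray rightward from (12.1, 16.9). For each polygon, the edges (by vertex number in listed order) whose endpoints lie on opposite sides of y = 16.9, where each meets that height, and whether that is right or left of the point:
B: 1–2 at x≈32.47 (right), 2–3 at x≈27.33 (right) → 2 crossings.
H: 4–5 at x≈10.42 (left), 6–1 at x≈24.36 (right) → 1 crossing.
S: no edge straddles that height → 0 crossings.
W: 1–2 at x≈35.45 (right), 3–4 at x≈19.53 (right) → 2 crossings.
J: 3–4 at x≈15.55 (right), 4–5 at x≈17.45 (right) → 2 crossings.
Z: no edge straddles that height → 0 crossings.
Only H has an odd count, so the point is inside H.

H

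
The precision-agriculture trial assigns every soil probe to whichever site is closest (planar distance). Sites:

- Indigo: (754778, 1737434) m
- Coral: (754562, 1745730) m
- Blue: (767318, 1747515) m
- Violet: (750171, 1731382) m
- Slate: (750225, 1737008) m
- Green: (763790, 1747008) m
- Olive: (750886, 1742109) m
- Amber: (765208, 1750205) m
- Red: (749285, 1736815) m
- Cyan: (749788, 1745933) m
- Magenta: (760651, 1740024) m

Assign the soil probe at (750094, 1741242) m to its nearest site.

Squared distances to each site:
Indigo: 36440720.000; Coral: 40105168.000; Blue: 336016705.000; Violet: 97225529.000; Slate: 17943917.000; Green: 220827172.000; Olive: 1378953.000; Amber: 308768365.000; Red: 20252810.000; Cyan: 22099117.000; Magenta: 112933773.000.
Minimum at Olive.

Olive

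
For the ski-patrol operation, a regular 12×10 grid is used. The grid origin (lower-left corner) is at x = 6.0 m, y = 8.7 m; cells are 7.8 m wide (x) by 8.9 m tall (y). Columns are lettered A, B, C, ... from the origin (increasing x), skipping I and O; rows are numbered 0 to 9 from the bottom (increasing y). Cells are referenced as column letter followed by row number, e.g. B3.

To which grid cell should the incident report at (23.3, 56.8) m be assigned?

Column index: ⌊(23.3 − 6.0) / 7.8⌋ = ⌊2.218⌋ = 2 → column C
Row offset from origin: ⌊(56.8 − 8.7) / 8.9⌋ = ⌊5.404⌋ = 5 → row 5

C5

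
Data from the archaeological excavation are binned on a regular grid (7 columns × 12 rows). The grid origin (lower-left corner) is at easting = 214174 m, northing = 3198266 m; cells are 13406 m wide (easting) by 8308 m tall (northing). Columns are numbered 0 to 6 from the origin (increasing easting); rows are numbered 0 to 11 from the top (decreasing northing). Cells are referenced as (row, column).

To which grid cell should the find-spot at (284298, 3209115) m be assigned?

(10, 5)

Column index: ⌊(284298 − 214174) / 13406⌋ = ⌊5.231⌋ = 5
Row offset from origin: ⌊(3209115 − 3198266) / 8308⌋ = ⌊1.306⌋ = 1 → row 10 (counted from top)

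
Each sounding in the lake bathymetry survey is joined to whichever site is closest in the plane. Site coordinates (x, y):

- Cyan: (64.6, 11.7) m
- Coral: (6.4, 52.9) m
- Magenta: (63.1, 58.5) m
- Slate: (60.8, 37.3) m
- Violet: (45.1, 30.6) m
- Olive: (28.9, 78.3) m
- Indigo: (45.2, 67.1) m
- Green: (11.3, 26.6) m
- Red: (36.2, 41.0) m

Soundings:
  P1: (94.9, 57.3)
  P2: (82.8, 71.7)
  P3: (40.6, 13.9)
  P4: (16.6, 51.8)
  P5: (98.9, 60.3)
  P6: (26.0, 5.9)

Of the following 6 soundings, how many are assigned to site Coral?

P1 → Magenta
P2 → Magenta
P3 → Violet
P4 → Coral
P5 → Magenta
P6 → Green
1 of the 6 goes to Coral.

1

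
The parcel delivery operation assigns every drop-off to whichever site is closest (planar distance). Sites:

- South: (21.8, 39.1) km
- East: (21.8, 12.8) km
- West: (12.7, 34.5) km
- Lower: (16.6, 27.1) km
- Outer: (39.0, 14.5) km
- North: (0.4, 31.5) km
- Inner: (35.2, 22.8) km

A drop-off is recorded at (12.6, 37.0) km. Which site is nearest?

West

Squared distances to each site:
South: 89.050; East: 670.280; West: 6.260; Lower: 114.010; Outer: 1203.210; North: 179.090; Inner: 712.400.
Minimum at West.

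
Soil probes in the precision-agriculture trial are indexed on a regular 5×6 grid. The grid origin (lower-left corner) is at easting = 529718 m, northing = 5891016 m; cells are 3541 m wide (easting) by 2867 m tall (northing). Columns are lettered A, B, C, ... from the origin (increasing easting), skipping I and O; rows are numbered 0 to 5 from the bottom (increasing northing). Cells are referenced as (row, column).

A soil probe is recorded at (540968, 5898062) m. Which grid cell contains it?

Column index: ⌊(540968 − 529718) / 3541⌋ = ⌊3.177⌋ = 3 → column D
Row offset from origin: ⌊(5898062 − 5891016) / 2867⌋ = ⌊2.458⌋ = 2 → row 2

(2, D)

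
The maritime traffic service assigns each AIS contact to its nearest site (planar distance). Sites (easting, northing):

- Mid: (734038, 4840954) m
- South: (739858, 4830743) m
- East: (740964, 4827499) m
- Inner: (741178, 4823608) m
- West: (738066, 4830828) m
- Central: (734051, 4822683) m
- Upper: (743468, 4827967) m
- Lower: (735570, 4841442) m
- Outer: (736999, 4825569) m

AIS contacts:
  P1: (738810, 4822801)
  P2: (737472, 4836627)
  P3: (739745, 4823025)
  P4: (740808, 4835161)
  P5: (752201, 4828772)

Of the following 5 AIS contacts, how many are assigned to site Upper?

1

P1 → Inner
P2 → Lower
P3 → Inner
P4 → South
P5 → Upper
1 of the 5 goes to Upper.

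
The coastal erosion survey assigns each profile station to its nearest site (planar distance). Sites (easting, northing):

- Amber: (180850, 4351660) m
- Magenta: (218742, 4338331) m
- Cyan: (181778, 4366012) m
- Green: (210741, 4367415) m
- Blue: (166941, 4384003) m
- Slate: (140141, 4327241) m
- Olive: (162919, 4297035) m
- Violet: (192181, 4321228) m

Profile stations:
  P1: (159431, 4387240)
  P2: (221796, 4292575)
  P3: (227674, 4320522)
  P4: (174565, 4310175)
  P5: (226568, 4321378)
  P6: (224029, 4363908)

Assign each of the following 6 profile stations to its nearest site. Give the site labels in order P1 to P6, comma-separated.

P1 → Blue (d²=66878269.00)
P2 → Violet (d²=1698042634.00)
P3 → Magenta (d²=396941105.00)
P4 → Olive (d²=308288916.00)
P5 → Magenta (d²=348650485.00)
P6 → Green (d²=188869993.00)

Blue, Violet, Magenta, Olive, Magenta, Green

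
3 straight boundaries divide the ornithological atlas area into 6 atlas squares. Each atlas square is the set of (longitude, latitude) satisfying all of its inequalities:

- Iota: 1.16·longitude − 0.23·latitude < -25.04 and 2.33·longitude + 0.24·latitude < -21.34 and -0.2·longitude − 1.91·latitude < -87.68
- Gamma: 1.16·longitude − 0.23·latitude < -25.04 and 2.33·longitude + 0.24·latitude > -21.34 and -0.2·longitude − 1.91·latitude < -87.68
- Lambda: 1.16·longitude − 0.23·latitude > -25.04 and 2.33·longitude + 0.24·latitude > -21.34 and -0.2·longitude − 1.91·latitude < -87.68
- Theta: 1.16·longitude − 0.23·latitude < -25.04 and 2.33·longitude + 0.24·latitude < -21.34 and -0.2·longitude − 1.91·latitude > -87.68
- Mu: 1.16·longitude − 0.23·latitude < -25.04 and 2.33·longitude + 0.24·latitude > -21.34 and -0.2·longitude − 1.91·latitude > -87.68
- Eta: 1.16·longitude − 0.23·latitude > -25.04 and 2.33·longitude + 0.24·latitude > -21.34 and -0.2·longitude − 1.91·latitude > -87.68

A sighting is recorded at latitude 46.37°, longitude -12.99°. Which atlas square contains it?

Mu

1.16·-12.99 − 0.23·46.37 = -25.733, which is < -25.04
2.33·-12.99 + 0.24·46.37 = -19.138, which is > -21.34
-0.2·-12.99 − 1.91·46.37 = -85.969, which is > -87.68
This sign pattern matches Mu.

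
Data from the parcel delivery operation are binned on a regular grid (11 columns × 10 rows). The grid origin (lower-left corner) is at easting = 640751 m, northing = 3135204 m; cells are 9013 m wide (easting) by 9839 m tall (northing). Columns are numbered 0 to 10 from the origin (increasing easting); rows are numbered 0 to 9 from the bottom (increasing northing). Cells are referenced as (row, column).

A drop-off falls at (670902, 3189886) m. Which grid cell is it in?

Column index: ⌊(670902 − 640751) / 9013⌋ = ⌊3.345⌋ = 3
Row offset from origin: ⌊(3189886 − 3135204) / 9839⌋ = ⌊5.558⌋ = 5 → row 5

(5, 3)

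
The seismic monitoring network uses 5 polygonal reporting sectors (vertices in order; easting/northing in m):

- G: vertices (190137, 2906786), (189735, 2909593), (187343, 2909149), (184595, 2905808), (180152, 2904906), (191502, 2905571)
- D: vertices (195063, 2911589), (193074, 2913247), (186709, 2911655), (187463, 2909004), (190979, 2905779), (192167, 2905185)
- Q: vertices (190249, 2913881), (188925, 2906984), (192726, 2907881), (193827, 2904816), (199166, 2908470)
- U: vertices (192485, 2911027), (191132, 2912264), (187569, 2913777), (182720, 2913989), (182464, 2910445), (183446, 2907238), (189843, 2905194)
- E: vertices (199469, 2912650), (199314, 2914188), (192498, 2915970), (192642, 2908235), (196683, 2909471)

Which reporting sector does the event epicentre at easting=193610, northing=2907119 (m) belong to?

Cast a ray rightward from (193610, 2907119). For each polygon, the edges (by vertex number in listed order) whose endpoints lie on opposite sides of northing = 2907119, where each meets that height, and whether that is right or left of the point:
G: 1–2 at easting≈190089.3 (left), 3–4 at easting≈185673.3 (left) → 0 crossings.
D: 4–5 at easting≈189518.1 (left), 6–1 at easting≈193041.6 (left) → 0 crossings.
Q: 1–2 at easting≈188950.9 (left), 2–3 at easting≈189497.1 (left), 3–4 at easting≈192999.7 (left), 4–5 at easting≈197192.0 (right) → 1 crossing.
U: 6–7 at easting≈183818.4 (left), 7–1 at easting≈190714.9 (left) → 0 crossings.
E: no edge straddles that height → 0 crossings.
Only Q has an odd count, so the point is inside Q.

Q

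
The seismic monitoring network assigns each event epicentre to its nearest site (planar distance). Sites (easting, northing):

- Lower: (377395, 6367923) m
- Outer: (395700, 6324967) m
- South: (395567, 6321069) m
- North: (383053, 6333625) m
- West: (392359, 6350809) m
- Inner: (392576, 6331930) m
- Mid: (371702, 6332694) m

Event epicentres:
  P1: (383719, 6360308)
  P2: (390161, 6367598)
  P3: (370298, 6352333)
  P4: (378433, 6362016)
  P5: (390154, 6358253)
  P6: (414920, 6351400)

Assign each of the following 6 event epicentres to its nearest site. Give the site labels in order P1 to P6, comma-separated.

Lower, Lower, Lower, Lower, West, West

P1 → Lower (d²=97981201.00)
P2 → Lower (d²=163076381.00)
P3 → Lower (d²=293415509.00)
P4 → Lower (d²=35970093.00)
P5 → West (d²=60275161.00)
P6 → West (d²=509348002.00)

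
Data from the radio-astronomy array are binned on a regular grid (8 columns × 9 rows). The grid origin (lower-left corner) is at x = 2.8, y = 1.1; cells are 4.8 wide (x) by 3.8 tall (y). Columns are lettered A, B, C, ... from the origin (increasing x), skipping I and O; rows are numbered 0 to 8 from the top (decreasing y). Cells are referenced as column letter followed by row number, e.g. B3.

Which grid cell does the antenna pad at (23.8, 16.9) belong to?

Column index: ⌊(23.8 − 2.8) / 4.8⌋ = ⌊4.375⌋ = 4 → column E
Row offset from origin: ⌊(16.9 − 1.1) / 3.8⌋ = ⌊4.158⌋ = 4 → row 4 (counted from top)

E4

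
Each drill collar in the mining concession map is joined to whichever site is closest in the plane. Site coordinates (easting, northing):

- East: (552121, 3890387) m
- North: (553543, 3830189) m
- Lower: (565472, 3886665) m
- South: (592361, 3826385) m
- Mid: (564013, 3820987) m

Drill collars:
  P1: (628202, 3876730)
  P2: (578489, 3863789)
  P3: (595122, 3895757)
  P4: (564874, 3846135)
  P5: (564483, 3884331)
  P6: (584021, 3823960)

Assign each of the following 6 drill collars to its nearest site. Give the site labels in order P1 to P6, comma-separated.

P1 → South (d²=3819196306.00)
P2 → Lower (d²=692753665.00)
P3 → Lower (d²=961786964.00)
P4 → North (d²=382666477.00)
P5 → Lower (d²=6425677.00)
P6 → South (d²=75436225.00)

South, Lower, Lower, North, Lower, South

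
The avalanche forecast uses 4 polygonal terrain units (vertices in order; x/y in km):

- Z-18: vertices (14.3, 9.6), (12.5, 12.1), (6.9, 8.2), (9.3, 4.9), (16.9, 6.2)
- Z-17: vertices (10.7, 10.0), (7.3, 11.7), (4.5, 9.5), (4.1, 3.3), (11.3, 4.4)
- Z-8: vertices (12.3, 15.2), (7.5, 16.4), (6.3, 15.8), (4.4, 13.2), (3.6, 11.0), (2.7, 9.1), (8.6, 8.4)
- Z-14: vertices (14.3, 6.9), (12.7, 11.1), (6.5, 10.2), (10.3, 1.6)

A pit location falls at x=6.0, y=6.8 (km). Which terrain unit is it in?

Z-17

Cast a ray rightward from (6.0, 6.8). For each polygon, the edges (by vertex number in listed order) whose endpoints lie on opposite sides of y = 6.8, where each meets that height, and whether that is right or left of the point:
Z-18: 3–4 at x≈7.92 (right), 5–1 at x≈16.44 (right) → 2 crossings.
Z-17: 3–4 at x≈4.33 (left), 5–1 at x≈11.04 (right) → 1 crossing.
Z-8: no edge straddles that height → 0 crossings.
Z-14: 3–4 at x≈8.00 (right), 4–1 at x≈14.22 (right) → 2 crossings.
Only Z-17 has an odd count, so the point is inside Z-17.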